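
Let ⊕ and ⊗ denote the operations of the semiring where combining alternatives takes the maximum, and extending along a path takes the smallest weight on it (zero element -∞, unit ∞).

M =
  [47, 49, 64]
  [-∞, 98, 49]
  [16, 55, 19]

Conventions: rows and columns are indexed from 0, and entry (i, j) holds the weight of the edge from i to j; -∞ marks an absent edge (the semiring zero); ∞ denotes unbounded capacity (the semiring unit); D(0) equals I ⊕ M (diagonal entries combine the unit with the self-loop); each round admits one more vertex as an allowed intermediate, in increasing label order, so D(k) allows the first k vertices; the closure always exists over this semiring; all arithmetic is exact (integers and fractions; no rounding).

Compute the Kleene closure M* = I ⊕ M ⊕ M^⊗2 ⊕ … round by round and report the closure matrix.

D(0):
  [∞, 49, 64]
  [-∞, ∞, 49]
  [16, 55, ∞]
D(1):
  [∞, 49, 64]
  [-∞, ∞, 49]
  [16, 55, ∞]
D(2):
  [∞, 49, 64]
  [-∞, ∞, 49]
  [16, 55, ∞]
D(3):
  [∞, 55, 64]
  [16, ∞, 49]
  [16, 55, ∞]
Answer: M* = [[∞, 55, 64], [16, ∞, 49], [16, 55, ∞]]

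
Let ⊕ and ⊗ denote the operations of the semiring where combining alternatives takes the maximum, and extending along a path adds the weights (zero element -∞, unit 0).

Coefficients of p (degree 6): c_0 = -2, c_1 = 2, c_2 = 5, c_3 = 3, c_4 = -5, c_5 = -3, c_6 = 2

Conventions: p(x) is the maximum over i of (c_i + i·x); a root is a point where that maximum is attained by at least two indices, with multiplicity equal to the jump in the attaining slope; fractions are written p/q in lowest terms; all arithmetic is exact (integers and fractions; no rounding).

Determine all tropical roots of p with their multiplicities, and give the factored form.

hull edge (i=0, c=-2) to (i=1, c=2): slope 4, span 1
hull edge (i=1, c=2) to (i=2, c=5): slope 3, span 1
hull edge (i=2, c=5) to (i=6, c=2): slope -3/4, span 4
Factored form: p(x) = 2 ⊗ (x ⊕ (-4)) ⊗ (x ⊕ (-3)) ⊗ (x ⊕ 3/4) ⊗ (x ⊕ 3/4) ⊗ (x ⊕ 3/4) ⊗ (x ⊕ 3/4)
Answer: roots = -4 (mult 1), -3 (mult 1), 3/4 (mult 4)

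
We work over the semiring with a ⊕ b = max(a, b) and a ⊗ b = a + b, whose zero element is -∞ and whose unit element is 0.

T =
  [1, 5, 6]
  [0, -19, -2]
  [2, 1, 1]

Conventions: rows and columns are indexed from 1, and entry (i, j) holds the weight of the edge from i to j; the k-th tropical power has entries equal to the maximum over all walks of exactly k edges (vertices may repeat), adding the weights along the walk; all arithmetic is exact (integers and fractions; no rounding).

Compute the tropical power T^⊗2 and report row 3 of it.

T^⊗2:
  [8, 7, 7]
  [1, 5, 6]
  [3, 7, 8]
Answer: row 3 of T^⊗2 = [3, 7, 8]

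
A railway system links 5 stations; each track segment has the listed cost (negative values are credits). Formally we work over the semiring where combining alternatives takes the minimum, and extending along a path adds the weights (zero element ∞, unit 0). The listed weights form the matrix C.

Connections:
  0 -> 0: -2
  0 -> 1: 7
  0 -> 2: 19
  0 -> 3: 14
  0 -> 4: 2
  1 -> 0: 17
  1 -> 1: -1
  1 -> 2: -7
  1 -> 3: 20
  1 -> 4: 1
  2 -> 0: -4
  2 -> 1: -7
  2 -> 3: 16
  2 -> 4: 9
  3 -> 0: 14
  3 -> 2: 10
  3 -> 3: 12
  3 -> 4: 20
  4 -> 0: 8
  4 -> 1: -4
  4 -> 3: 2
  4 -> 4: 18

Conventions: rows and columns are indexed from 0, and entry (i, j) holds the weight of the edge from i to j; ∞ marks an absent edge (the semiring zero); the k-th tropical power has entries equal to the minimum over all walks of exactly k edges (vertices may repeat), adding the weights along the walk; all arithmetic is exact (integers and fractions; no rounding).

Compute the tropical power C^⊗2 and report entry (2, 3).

C^⊗2:
  [-4, -2, 0, 4, 0]
  [-11, -14, -8, 3, 0]
  [-6, -8, -14, 10, -6]
  [6, 3, 22, 22, 16]
  [6, -5, -11, 14, -3]
Key observation: the optimum is the walk 2->0->3, with weight (-4) + 14 = 10.
Optimal value attained by: walk 2->0->3.
Answer: (C^⊗2)[2][3] = 10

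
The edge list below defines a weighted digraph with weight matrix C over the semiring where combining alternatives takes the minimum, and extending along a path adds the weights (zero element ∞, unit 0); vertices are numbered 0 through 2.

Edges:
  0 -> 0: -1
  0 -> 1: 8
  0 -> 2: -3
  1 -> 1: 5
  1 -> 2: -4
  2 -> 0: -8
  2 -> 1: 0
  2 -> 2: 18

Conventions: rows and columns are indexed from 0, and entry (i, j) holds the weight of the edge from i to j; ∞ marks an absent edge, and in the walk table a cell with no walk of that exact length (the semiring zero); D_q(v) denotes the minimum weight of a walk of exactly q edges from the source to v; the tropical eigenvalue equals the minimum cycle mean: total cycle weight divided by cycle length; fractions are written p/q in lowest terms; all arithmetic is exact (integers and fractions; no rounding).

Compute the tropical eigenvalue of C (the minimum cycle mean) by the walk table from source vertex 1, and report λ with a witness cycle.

q=0: [∞, 0, ∞]
q=1: [∞, 5, -4]
q=2: [-12, -4, 1]
q=3: [-13, -4, -15]
Optimal cycle mean attained by: cycle 0->2->0, total (-3) + (-8), length 2.
Answer: λ = -11/2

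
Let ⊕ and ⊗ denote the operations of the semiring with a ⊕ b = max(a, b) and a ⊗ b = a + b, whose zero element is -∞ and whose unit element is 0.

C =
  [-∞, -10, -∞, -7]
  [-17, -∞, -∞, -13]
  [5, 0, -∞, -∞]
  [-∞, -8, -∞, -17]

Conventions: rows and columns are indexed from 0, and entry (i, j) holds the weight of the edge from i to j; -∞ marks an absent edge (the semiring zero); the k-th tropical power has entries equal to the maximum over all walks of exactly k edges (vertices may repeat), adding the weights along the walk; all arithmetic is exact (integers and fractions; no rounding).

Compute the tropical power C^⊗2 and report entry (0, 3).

C^⊗2:
  [-27, -15, -∞, -23]
  [-∞, -21, -∞, -24]
  [-17, -5, -∞, -2]
  [-25, -25, -∞, -21]
Key observation: the optimum is the walk 0->1->3, with weight (-10) + (-13) = -23.
Optimal value attained by: walk 0->1->3.
Answer: (C^⊗2)[0][3] = -23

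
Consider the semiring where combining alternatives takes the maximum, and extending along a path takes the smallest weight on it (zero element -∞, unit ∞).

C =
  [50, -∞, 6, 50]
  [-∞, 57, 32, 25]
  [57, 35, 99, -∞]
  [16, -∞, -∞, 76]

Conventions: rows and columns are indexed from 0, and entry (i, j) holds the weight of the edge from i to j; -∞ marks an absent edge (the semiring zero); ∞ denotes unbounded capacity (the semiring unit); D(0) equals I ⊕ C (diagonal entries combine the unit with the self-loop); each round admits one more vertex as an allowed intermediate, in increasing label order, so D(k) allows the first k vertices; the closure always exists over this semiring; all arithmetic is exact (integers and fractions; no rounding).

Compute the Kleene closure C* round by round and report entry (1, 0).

D(0):
  [∞, -∞, 6, 50]
  [-∞, ∞, 32, 25]
  [57, 35, ∞, -∞]
  [16, -∞, -∞, ∞]
D(1):
  [∞, -∞, 6, 50]
  [-∞, ∞, 32, 25]
  [57, 35, ∞, 50]
  [16, -∞, 6, ∞]
D(2):
  [∞, -∞, 6, 50]
  [-∞, ∞, 32, 25]
  [57, 35, ∞, 50]
  [16, -∞, 6, ∞]
D(3):
  [∞, 6, 6, 50]
  [32, ∞, 32, 32]
  [57, 35, ∞, 50]
  [16, 6, 6, ∞]
D(4):
  [∞, 6, 6, 50]
  [32, ∞, 32, 32]
  [57, 35, ∞, 50]
  [16, 6, 6, ∞]
Answer: C*[1][0] = 32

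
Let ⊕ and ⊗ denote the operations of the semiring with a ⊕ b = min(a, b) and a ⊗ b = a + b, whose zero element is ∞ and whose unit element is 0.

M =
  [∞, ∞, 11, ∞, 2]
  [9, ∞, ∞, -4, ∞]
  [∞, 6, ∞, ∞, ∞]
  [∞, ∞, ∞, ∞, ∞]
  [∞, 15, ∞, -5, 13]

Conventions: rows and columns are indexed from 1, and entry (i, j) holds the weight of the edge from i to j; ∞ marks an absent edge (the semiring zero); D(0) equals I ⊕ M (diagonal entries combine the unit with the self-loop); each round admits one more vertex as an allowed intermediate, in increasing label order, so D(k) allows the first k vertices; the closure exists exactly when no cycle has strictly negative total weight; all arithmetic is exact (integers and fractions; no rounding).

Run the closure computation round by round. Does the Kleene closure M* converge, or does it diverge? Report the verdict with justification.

D(0):
  [0, ∞, 11, ∞, 2]
  [9, 0, ∞, -4, ∞]
  [∞, 6, 0, ∞, ∞]
  [∞, ∞, ∞, 0, ∞]
  [∞, 15, ∞, -5, 0]
D(1):
  [0, ∞, 11, ∞, 2]
  [9, 0, 20, -4, 11]
  [∞, 6, 0, ∞, ∞]
  [∞, ∞, ∞, 0, ∞]
  [∞, 15, ∞, -5, 0]
D(2):
  [0, ∞, 11, ∞, 2]
  [9, 0, 20, -4, 11]
  [15, 6, 0, 2, 17]
  [∞, ∞, ∞, 0, ∞]
  [24, 15, 35, -5, 0]
D(3):
  [0, 17, 11, 13, 2]
  [9, 0, 20, -4, 11]
  [15, 6, 0, 2, 17]
  [∞, ∞, ∞, 0, ∞]
  [24, 15, 35, -5, 0]
D(4):
  [0, 17, 11, 13, 2]
  [9, 0, 20, -4, 11]
  [15, 6, 0, 2, 17]
  [∞, ∞, ∞, 0, ∞]
  [24, 15, 35, -5, 0]
D(5):
  [0, 17, 11, -3, 2]
  [9, 0, 20, -4, 11]
  [15, 6, 0, 2, 17]
  [∞, ∞, ∞, 0, ∞]
  [24, 15, 35, -5, 0]
Key observation: every diagonal entry stays at the unit through all rounds, so no improving cycle exists.
Answer: CONVERGES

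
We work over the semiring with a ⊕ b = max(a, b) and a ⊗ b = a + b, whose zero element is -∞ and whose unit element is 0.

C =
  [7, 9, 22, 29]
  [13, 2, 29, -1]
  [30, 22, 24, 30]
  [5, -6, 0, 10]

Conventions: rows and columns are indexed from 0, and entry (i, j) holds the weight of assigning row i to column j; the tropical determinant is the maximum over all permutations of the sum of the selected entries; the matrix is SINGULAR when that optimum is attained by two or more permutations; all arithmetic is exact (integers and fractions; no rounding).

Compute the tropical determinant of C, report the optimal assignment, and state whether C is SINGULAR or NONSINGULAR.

σ = (0, 1, 2, 3): 7 + 2 + 24 + 10 = 43
σ = (0, 1, 3, 2): 7 + 2 + 30 + 0 = 39
σ = (0, 2, 1, 3): 7 + 29 + 22 + 10 = 68
σ = (0, 2, 3, 1): 7 + 29 + 30 + (-6) = 60
σ = (0, 3, 1, 2): 7 + (-1) + 22 + 0 = 28
σ = (0, 3, 2, 1): 7 + (-1) + 24 + (-6) = 24
σ = (1, 0, 2, 3): 9 + 13 + 24 + 10 = 56
σ = (1, 0, 3, 2): 9 + 13 + 30 + 0 = 52
σ = (1, 2, 0, 3): 9 + 29 + 30 + 10 = 78
σ = (1, 2, 3, 0): 9 + 29 + 30 + 5 = 73
σ = (1, 3, 0, 2): 9 + (-1) + 30 + 0 = 38
σ = (1, 3, 2, 0): 9 + (-1) + 24 + 5 = 37
σ = (2, 0, 1, 3): 22 + 13 + 22 + 10 = 67
σ = (2, 0, 3, 1): 22 + 13 + 30 + (-6) = 59
σ = (2, 1, 0, 3): 22 + 2 + 30 + 10 = 64
σ = (2, 1, 3, 0): 22 + 2 + 30 + 5 = 59
σ = (2, 3, 0, 1): 22 + (-1) + 30 + (-6) = 45
σ = (2, 3, 1, 0): 22 + (-1) + 22 + 5 = 48
σ = (3, 0, 1, 2): 29 + 13 + 22 + 0 = 64
σ = (3, 0, 2, 1): 29 + 13 + 24 + (-6) = 60
σ = (3, 1, 0, 2): 29 + 2 + 30 + 0 = 61
σ = (3, 1, 2, 0): 29 + 2 + 24 + 5 = 60
σ = (3, 2, 0, 1): 29 + 29 + 30 + (-6) = 82
σ = (3, 2, 1, 0): 29 + 29 + 22 + 5 = 85
Optimal value attained by: σ = (3, 2, 1, 0).
Answer: det⊕(C) = 85; verdict: NONSINGULAR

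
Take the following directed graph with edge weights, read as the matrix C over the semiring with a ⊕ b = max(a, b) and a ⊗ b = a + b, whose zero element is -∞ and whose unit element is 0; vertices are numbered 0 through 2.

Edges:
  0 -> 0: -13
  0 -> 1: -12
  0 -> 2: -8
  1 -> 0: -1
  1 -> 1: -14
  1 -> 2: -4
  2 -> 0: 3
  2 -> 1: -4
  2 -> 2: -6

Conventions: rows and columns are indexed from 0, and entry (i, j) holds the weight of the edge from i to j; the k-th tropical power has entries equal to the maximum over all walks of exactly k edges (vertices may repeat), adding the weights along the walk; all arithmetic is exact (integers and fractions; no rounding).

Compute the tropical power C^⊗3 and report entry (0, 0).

C^⊗2:
  [-5, -12, -14]
  [-1, -8, -9]
  [-3, -9, -5]
C^⊗3:
  [-11, -17, -13]
  [-6, -13, -9]
  [-2, -9, -11]
Key observation: the optimum is the walk 0->2->2->0, with weight (-8) + (-6) + 3 = -11.
Optimal value attained by: walk 0->2->2->0.
Answer: (C^⊗3)[0][0] = -11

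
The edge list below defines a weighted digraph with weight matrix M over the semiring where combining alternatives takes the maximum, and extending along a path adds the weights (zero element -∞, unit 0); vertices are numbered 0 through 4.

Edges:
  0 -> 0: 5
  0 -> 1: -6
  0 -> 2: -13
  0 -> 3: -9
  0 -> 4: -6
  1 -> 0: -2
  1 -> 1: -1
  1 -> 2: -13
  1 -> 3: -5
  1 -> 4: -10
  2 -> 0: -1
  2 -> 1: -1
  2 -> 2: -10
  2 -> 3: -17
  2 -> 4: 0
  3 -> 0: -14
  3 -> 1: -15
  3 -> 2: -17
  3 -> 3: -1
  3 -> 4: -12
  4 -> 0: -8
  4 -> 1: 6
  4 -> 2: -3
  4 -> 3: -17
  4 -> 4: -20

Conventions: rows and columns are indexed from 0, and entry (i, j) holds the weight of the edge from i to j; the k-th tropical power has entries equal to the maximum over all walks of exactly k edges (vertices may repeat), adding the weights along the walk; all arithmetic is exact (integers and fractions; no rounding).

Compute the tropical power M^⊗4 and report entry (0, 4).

M^⊗2:
  [10, 0, -8, -4, -1]
  [3, -2, -13, -6, -8]
  [4, 6, -3, -6, -7]
  [-9, -6, -15, -2, -13]
  [4, 5, -7, 1, -3]
M^⊗3:
  [15, 5, -3, 1, 4]
  [8, -2, -10, -6, -3]
  [9, 5, -7, 1, -2]
  [-4, -7, -16, -3, -14]
  [9, 4, -6, 0, -2]
M^⊗4:
  [20, 10, 2, 6, 9]
  [13, 3, -5, -1, 2]
  [14, 4, -4, 0, 3]
  [1, -8, -17, -4, -10]
  [14, 4, -4, 0, 3]
Key observation: the optimum is the walk 0->0->0->0->4, with weight 5 + 5 + 5 + (-6) = 9.
Optimal value attained by: walk 0->0->0->0->4.
Answer: (M^⊗4)[0][4] = 9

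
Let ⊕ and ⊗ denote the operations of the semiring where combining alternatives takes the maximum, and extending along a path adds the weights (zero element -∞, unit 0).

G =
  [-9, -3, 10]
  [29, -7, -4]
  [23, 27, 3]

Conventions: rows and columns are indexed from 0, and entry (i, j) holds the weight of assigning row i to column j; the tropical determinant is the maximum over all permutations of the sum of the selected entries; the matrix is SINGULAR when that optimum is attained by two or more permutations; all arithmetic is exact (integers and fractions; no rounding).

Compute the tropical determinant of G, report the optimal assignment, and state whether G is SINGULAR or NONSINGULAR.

σ = (0, 1, 2): (-9) + (-7) + 3 = -13
σ = (0, 2, 1): (-9) + (-4) + 27 = 14
σ = (1, 0, 2): (-3) + 29 + 3 = 29
σ = (1, 2, 0): (-3) + (-4) + 23 = 16
σ = (2, 0, 1): 10 + 29 + 27 = 66
σ = (2, 1, 0): 10 + (-7) + 23 = 26
Optimal value attained by: σ = (2, 0, 1).
Answer: det⊕(G) = 66; verdict: NONSINGULAR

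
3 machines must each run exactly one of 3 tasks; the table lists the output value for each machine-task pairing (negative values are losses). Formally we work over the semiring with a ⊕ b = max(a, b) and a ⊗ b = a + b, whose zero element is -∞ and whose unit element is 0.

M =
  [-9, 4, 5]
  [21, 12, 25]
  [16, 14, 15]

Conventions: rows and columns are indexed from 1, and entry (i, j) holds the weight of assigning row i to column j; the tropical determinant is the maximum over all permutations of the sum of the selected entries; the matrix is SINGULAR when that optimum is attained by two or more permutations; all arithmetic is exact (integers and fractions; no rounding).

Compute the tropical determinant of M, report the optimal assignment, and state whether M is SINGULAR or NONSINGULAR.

σ = (1, 2, 3): (-9) + 12 + 15 = 18
σ = (1, 3, 2): (-9) + 25 + 14 = 30
σ = (2, 1, 3): 4 + 21 + 15 = 40
σ = (2, 3, 1): 4 + 25 + 16 = 45
σ = (3, 1, 2): 5 + 21 + 14 = 40
σ = (3, 2, 1): 5 + 12 + 16 = 33
Optimal value attained by: σ = (2, 3, 1).
Answer: det⊕(M) = 45; verdict: NONSINGULAR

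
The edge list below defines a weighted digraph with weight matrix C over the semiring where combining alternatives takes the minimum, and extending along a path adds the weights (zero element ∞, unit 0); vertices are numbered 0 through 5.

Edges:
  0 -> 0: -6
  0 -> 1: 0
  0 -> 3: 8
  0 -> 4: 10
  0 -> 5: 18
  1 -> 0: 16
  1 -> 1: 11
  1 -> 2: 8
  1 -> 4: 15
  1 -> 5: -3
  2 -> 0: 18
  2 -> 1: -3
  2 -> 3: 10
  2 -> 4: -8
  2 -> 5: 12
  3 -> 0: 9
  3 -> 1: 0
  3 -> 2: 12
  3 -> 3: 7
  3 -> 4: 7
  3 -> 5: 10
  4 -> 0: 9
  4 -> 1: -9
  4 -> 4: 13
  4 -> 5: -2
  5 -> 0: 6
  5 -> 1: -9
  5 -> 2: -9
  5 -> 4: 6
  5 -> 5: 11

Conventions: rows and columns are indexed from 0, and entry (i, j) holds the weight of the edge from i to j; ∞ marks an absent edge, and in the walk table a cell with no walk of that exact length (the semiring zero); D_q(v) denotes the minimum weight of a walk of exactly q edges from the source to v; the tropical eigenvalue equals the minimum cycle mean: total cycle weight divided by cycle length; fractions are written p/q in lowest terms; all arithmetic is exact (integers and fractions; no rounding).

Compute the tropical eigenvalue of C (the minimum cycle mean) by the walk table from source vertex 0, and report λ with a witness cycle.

q=0: [0, ∞, ∞, ∞, ∞, ∞]
q=1: [-6, 0, ∞, 8, 10, 18]
q=2: [-12, -6, 8, 2, 4, -3]
q=3: [-18, -12, -12, -4, -2, -9]
q=4: [-24, -18, -18, -10, -20, -15]
q=5: [-30, -29, -24, -16, -26, -22]
q=6: [-36, -35, -31, -22, -32, -32]
Optimal cycle mean attained by: cycle 1->5->2->4->1, total (-3) + (-9) + (-8) + (-9), length 4.
Answer: λ = -29/4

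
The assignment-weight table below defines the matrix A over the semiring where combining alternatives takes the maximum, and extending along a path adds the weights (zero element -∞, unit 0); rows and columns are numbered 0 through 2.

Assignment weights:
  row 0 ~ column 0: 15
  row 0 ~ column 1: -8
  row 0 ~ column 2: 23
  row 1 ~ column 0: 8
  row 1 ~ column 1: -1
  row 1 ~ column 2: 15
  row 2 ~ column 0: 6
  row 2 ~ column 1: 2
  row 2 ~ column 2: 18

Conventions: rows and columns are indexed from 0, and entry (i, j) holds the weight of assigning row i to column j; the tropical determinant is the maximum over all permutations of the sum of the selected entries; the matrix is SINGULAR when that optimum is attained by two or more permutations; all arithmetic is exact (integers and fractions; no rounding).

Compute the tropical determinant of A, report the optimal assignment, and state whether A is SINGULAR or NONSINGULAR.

σ = (0, 1, 2): 15 + (-1) + 18 = 32
σ = (0, 2, 1): 15 + 15 + 2 = 32
σ = (1, 0, 2): (-8) + 8 + 18 = 18
σ = (1, 2, 0): (-8) + 15 + 6 = 13
σ = (2, 0, 1): 23 + 8 + 2 = 33
σ = (2, 1, 0): 23 + (-1) + 6 = 28
Optimal value attained by: σ = (2, 0, 1).
Answer: det⊕(A) = 33; verdict: NONSINGULAR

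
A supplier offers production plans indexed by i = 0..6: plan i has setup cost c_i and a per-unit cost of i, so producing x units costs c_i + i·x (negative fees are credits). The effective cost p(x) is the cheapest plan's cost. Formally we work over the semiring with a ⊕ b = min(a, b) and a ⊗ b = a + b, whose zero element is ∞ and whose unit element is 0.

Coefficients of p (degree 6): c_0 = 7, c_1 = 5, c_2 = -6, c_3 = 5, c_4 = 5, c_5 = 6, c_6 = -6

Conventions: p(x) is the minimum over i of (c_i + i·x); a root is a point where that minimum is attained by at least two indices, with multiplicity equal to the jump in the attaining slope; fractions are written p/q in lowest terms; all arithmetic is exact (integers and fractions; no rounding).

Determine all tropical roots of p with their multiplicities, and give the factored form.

hull edge (i=0, c=7) to (i=2, c=-6): slope -13/2, span 2
hull edge (i=2, c=-6) to (i=6, c=-6): slope 0, span 4
Factored form: p(x) = -6 ⊗ (x ⊕ 0) ⊗ (x ⊕ 0) ⊗ (x ⊕ 0) ⊗ (x ⊕ 0) ⊗ (x ⊕ 13/2) ⊗ (x ⊕ 13/2)
Answer: roots = 0 (mult 4), 13/2 (mult 2)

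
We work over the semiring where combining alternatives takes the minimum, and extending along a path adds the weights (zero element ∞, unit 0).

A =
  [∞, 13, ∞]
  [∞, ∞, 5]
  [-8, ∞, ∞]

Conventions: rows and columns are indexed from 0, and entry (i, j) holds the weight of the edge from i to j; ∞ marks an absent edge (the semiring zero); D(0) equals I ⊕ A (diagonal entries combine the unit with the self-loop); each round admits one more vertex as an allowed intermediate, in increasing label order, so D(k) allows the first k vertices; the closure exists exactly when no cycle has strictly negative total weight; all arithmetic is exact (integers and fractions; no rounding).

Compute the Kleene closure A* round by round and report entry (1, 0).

D(0):
  [0, 13, ∞]
  [∞, 0, 5]
  [-8, ∞, 0]
D(1):
  [0, 13, ∞]
  [∞, 0, 5]
  [-8, 5, 0]
D(2):
  [0, 13, 18]
  [∞, 0, 5]
  [-8, 5, 0]
D(3):
  [0, 13, 18]
  [-3, 0, 5]
  [-8, 5, 0]
Answer: A*[1][0] = -3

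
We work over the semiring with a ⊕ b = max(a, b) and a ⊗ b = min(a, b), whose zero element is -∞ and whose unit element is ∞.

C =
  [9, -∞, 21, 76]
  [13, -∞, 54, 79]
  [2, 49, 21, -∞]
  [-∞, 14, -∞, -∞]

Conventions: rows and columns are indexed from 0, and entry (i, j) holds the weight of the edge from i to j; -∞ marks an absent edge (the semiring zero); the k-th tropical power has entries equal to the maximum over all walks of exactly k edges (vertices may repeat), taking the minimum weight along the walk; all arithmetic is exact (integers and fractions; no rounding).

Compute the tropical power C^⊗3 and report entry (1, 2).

C^⊗2:
  [9, 21, 21, 9]
  [9, 49, 21, 13]
  [13, 21, 49, 49]
  [13, -∞, 14, 14]
C^⊗3:
  [13, 21, 21, 21]
  [13, 21, 49, 49]
  [13, 49, 21, 21]
  [9, 14, 14, 13]
Key observation: the optimum is the walk 1->2->1->2, with weight 54 min 49 min 54 = 49.
Optimal value attained by: walk 1->2->1->2.
Answer: (C^⊗3)[1][2] = 49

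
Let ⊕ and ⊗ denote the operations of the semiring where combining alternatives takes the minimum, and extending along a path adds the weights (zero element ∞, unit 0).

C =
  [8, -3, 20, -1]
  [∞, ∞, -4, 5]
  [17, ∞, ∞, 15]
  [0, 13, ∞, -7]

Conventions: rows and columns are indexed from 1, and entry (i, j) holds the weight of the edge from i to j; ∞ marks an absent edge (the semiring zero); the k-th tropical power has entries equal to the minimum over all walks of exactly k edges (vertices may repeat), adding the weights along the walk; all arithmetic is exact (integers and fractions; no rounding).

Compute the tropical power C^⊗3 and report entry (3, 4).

C^⊗2:
  [-1, 5, -7, -8]
  [5, 18, ∞, -2]
  [15, 14, 37, 8]
  [-7, -3, 9, -14]
C^⊗3:
  [-8, -4, 1, -15]
  [-2, 2, 14, -9]
  [8, 12, 10, 1]
  [-14, -10, -7, -21]
Key observation: the optimum is the walk 3->4->4->4, with weight 15 + (-7) + (-7) = 1.
Optimal value attained by: walk 3->4->4->4.
Answer: (C^⊗3)[3][4] = 1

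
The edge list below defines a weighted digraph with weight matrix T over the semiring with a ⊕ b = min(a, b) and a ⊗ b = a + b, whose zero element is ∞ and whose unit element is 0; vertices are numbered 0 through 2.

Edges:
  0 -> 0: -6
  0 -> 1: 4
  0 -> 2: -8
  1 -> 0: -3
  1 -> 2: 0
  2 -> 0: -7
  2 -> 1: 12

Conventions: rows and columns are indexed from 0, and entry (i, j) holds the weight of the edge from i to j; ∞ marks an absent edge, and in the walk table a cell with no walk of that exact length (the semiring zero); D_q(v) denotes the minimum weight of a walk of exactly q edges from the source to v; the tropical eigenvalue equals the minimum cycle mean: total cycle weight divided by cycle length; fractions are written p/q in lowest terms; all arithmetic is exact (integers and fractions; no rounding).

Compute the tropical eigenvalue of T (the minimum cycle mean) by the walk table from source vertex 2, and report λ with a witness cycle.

q=0: [∞, ∞, 0]
q=1: [-7, 12, ∞]
q=2: [-13, -3, -15]
q=3: [-22, -9, -21]
Optimal cycle mean attained by: cycle 0->2->0, total (-8) + (-7), length 2.
Answer: λ = -15/2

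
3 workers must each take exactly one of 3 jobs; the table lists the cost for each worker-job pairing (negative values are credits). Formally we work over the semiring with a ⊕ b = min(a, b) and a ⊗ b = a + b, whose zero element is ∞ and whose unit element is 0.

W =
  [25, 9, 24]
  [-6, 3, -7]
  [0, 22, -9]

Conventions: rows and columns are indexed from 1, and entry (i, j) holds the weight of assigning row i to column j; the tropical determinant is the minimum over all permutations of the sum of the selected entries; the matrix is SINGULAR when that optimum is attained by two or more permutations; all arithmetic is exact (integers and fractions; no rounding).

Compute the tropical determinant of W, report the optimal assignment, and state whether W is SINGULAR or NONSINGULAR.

σ = (1, 2, 3): 25 + 3 + (-9) = 19
σ = (1, 3, 2): 25 + (-7) + 22 = 40
σ = (2, 1, 3): 9 + (-6) + (-9) = -6
σ = (2, 3, 1): 9 + (-7) + 0 = 2
σ = (3, 1, 2): 24 + (-6) + 22 = 40
σ = (3, 2, 1): 24 + 3 + 0 = 27
Optimal value attained by: σ = (2, 1, 3).
Answer: det⊕(W) = -6; verdict: NONSINGULAR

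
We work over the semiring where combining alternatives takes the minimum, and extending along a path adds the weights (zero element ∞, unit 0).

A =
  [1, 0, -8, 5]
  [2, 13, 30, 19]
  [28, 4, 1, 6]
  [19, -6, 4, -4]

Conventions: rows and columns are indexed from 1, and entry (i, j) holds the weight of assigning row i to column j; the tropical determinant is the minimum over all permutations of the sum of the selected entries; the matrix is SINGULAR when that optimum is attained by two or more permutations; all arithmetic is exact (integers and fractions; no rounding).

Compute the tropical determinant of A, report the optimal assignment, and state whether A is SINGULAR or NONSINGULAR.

σ = (1, 2, 3, 4): 1 + 13 + 1 + (-4) = 11
σ = (1, 2, 4, 3): 1 + 13 + 6 + 4 = 24
σ = (1, 3, 2, 4): 1 + 30 + 4 + (-4) = 31
σ = (1, 3, 4, 2): 1 + 30 + 6 + (-6) = 31
σ = (1, 4, 2, 3): 1 + 19 + 4 + 4 = 28
σ = (1, 4, 3, 2): 1 + 19 + 1 + (-6) = 15
σ = (2, 1, 3, 4): 0 + 2 + 1 + (-4) = -1
σ = (2, 1, 4, 3): 0 + 2 + 6 + 4 = 12
σ = (2, 3, 1, 4): 0 + 30 + 28 + (-4) = 54
σ = (2, 3, 4, 1): 0 + 30 + 6 + 19 = 55
σ = (2, 4, 1, 3): 0 + 19 + 28 + 4 = 51
σ = (2, 4, 3, 1): 0 + 19 + 1 + 19 = 39
σ = (3, 1, 2, 4): (-8) + 2 + 4 + (-4) = -6
σ = (3, 1, 4, 2): (-8) + 2 + 6 + (-6) = -6
σ = (3, 2, 1, 4): (-8) + 13 + 28 + (-4) = 29
σ = (3, 2, 4, 1): (-8) + 13 + 6 + 19 = 30
σ = (3, 4, 1, 2): (-8) + 19 + 28 + (-6) = 33
σ = (3, 4, 2, 1): (-8) + 19 + 4 + 19 = 34
σ = (4, 1, 2, 3): 5 + 2 + 4 + 4 = 15
σ = (4, 1, 3, 2): 5 + 2 + 1 + (-6) = 2
σ = (4, 2, 1, 3): 5 + 13 + 28 + 4 = 50
σ = (4, 2, 3, 1): 5 + 13 + 1 + 19 = 38
σ = (4, 3, 1, 2): 5 + 30 + 28 + (-6) = 57
σ = (4, 3, 2, 1): 5 + 30 + 4 + 19 = 58
Optimal value attained by: σ = (3, 1, 2, 4).
Answer: det⊕(A) = -6; verdict: SINGULAR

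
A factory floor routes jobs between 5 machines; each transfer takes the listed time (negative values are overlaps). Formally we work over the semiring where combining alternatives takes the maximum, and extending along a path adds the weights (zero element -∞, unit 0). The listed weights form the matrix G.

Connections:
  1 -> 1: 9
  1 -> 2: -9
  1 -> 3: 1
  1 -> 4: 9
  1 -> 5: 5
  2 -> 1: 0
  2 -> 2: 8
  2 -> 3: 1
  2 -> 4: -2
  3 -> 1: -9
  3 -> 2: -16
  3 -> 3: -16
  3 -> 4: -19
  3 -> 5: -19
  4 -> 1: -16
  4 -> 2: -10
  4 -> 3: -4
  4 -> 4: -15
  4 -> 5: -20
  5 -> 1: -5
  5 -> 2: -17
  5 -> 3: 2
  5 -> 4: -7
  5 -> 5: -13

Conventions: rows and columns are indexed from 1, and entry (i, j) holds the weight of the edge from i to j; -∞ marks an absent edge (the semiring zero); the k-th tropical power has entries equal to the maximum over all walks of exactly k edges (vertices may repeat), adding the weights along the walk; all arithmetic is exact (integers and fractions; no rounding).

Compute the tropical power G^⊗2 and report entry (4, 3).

G^⊗2:
  [18, 0, 10, 18, 14]
  [9, 16, 9, 9, 5]
  [0, -8, -8, 0, -4]
  [-7, -2, -9, -7, -11]
  [4, -9, -4, 4, 0]
Key observation: the optimum is the walk 4->2->3, with weight (-10) + 1 = -9.
Optimal value attained by: walk 4->2->3.
Answer: (G^⊗2)[4][3] = -9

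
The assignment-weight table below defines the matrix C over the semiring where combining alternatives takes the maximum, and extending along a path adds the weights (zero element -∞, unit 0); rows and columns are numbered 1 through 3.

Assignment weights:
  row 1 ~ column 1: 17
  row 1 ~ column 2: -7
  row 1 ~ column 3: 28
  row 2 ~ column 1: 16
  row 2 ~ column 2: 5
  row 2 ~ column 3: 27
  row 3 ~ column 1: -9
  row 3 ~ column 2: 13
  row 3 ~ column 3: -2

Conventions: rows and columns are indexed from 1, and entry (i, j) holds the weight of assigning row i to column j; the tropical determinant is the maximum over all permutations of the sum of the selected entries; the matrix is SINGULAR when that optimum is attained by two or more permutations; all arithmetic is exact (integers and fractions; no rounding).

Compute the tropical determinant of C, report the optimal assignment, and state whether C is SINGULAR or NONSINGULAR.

σ = (1, 2, 3): 17 + 5 + (-2) = 20
σ = (1, 3, 2): 17 + 27 + 13 = 57
σ = (2, 1, 3): (-7) + 16 + (-2) = 7
σ = (2, 3, 1): (-7) + 27 + (-9) = 11
σ = (3, 1, 2): 28 + 16 + 13 = 57
σ = (3, 2, 1): 28 + 5 + (-9) = 24
Optimal value attained by: σ = (1, 3, 2).
Answer: det⊕(C) = 57; verdict: SINGULAR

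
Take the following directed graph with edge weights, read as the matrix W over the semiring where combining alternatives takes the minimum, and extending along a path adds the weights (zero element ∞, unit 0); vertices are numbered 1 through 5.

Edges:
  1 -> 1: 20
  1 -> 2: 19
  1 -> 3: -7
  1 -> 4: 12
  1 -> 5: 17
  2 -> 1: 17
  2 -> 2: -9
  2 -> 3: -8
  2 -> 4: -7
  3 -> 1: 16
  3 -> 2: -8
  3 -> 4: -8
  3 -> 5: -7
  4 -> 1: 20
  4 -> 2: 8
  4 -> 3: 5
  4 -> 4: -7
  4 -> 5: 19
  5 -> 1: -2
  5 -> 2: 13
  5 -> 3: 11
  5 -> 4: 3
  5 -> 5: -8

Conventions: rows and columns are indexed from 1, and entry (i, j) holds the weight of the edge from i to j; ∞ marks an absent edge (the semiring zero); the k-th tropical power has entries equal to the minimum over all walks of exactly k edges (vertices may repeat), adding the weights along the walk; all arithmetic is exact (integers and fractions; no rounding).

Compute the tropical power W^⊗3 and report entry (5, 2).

W^⊗2:
  [9, -15, 11, -15, -14]
  [8, -18, -17, -16, -15]
  [-9, -17, -16, -15, -15]
  [13, -3, -2, -14, -2]
  [-10, 3, -9, -5, -16]
W^⊗3:
  [-16, -24, -23, -22, -22]
  [-17, -27, -26, -25, -24]
  [-17, -26, -25, -24, -23]
  [-4, -12, -11, -21, -10]
  [-18, -17, -17, -17, -24]
Key observation: the optimum is the walk 5->1->3->2, with weight (-2) + (-7) + (-8) = -17.
Optimal value attained by: walk 5->1->3->2.
Answer: (W^⊗3)[5][2] = -17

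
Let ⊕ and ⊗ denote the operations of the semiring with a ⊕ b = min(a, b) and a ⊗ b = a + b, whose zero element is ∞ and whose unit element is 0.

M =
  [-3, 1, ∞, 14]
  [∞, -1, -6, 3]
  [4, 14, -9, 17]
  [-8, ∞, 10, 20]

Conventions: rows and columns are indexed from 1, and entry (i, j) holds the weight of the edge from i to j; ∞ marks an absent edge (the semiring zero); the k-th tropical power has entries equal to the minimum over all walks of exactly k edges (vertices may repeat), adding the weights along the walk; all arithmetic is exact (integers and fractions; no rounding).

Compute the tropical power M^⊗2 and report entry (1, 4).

M^⊗2:
  [-6, -2, -5, 4]
  [-5, -2, -15, 2]
  [-5, 5, -18, 8]
  [-11, -7, 1, 6]
Key observation: the optimum is the walk 1->2->4, with weight 1 + 3 = 4.
Optimal value attained by: walk 1->2->4.
Answer: (M^⊗2)[1][4] = 4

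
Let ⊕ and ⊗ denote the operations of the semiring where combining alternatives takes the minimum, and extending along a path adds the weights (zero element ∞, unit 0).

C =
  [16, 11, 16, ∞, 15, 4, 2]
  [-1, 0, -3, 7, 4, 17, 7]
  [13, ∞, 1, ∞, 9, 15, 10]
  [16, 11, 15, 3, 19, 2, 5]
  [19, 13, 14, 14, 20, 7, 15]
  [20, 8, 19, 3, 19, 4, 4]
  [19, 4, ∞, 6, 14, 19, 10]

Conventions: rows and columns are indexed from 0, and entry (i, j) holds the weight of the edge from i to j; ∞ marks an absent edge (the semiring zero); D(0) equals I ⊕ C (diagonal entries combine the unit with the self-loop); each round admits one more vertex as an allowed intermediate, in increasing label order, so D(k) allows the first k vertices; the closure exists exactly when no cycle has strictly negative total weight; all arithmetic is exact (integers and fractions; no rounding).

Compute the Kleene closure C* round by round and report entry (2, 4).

D(0):
  [0, 11, 16, ∞, 15, 4, 2]
  [-1, 0, -3, 7, 4, 17, 7]
  [13, ∞, 0, ∞, 9, 15, 10]
  [16, 11, 15, 0, 19, 2, 5]
  [19, 13, 14, 14, 0, 7, 15]
  [20, 8, 19, 3, 19, 0, 4]
  [19, 4, ∞, 6, 14, 19, 0]
D(1):
  [0, 11, 16, ∞, 15, 4, 2]
  [-1, 0, -3, 7, 4, 3, 1]
  [13, 24, 0, ∞, 9, 15, 10]
  [16, 11, 15, 0, 19, 2, 5]
  [19, 13, 14, 14, 0, 7, 15]
  [20, 8, 19, 3, 19, 0, 4]
  [19, 4, 35, 6, 14, 19, 0]
D(2):
  [0, 11, 8, 18, 15, 4, 2]
  [-1, 0, -3, 7, 4, 3, 1]
  [13, 24, 0, 31, 9, 15, 10]
  [10, 11, 8, 0, 15, 2, 5]
  [12, 13, 10, 14, 0, 7, 14]
  [7, 8, 5, 3, 12, 0, 4]
  [3, 4, 1, 6, 8, 7, 0]
D(3):
  [0, 11, 8, 18, 15, 4, 2]
  [-1, 0, -3, 7, 4, 3, 1]
  [13, 24, 0, 31, 9, 15, 10]
  [10, 11, 8, 0, 15, 2, 5]
  [12, 13, 10, 14, 0, 7, 14]
  [7, 8, 5, 3, 12, 0, 4]
  [3, 4, 1, 6, 8, 7, 0]
D(4):
  [0, 11, 8, 18, 15, 4, 2]
  [-1, 0, -3, 7, 4, 3, 1]
  [13, 24, 0, 31, 9, 15, 10]
  [10, 11, 8, 0, 15, 2, 5]
  [12, 13, 10, 14, 0, 7, 14]
  [7, 8, 5, 3, 12, 0, 4]
  [3, 4, 1, 6, 8, 7, 0]
D(5):
  [0, 11, 8, 18, 15, 4, 2]
  [-1, 0, -3, 7, 4, 3, 1]
  [13, 22, 0, 23, 9, 15, 10]
  [10, 11, 8, 0, 15, 2, 5]
  [12, 13, 10, 14, 0, 7, 14]
  [7, 8, 5, 3, 12, 0, 4]
  [3, 4, 1, 6, 8, 7, 0]
D(6):
  [0, 11, 8, 7, 15, 4, 2]
  [-1, 0, -3, 6, 4, 3, 1]
  [13, 22, 0, 18, 9, 15, 10]
  [9, 10, 7, 0, 14, 2, 5]
  [12, 13, 10, 10, 0, 7, 11]
  [7, 8, 5, 3, 12, 0, 4]
  [3, 4, 1, 6, 8, 7, 0]
D(7):
  [0, 6, 3, 7, 10, 4, 2]
  [-1, 0, -3, 6, 4, 3, 1]
  [13, 14, 0, 16, 9, 15, 10]
  [8, 9, 6, 0, 13, 2, 5]
  [12, 13, 10, 10, 0, 7, 11]
  [7, 8, 5, 3, 12, 0, 4]
  [3, 4, 1, 6, 8, 7, 0]
Answer: C*[2][4] = 9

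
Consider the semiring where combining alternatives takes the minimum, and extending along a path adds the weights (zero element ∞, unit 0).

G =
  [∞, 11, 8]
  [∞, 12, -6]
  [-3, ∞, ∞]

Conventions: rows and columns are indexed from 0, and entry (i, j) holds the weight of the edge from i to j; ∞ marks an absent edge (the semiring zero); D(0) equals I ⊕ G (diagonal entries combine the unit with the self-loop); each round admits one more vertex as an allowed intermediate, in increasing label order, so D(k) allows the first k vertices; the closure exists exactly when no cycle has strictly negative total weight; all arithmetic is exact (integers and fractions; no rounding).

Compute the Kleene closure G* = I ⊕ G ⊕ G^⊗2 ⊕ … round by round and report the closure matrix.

D(0):
  [0, 11, 8]
  [∞, 0, -6]
  [-3, ∞, 0]
D(1):
  [0, 11, 8]
  [∞, 0, -6]
  [-3, 8, 0]
D(2):
  [0, 11, 5]
  [∞, 0, -6]
  [-3, 8, 0]
D(3):
  [0, 11, 5]
  [-9, 0, -6]
  [-3, 8, 0]
Answer: G* = [[0, 11, 5], [-9, 0, -6], [-3, 8, 0]]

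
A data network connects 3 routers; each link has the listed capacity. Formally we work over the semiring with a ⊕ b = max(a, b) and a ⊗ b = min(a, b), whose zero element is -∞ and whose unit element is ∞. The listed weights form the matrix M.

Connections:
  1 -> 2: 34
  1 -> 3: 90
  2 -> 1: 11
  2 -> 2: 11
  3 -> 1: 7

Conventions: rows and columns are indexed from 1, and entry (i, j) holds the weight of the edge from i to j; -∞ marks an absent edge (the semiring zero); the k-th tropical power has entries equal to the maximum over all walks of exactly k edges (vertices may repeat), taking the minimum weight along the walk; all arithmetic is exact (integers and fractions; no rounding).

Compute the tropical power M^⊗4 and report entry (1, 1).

M^⊗2:
  [11, 11, -∞]
  [11, 11, 11]
  [-∞, 7, 7]
M^⊗3:
  [11, 11, 11]
  [11, 11, 11]
  [7, 7, -∞]
M^⊗4:
  [11, 11, 11]
  [11, 11, 11]
  [7, 7, 7]
Key observation: the optimum is the walk 1->2->1->2->1, with weight 34 min 11 min 34 min 11 = 11.
Optimal value attained by: walk 1->2->1->2->1.
Answer: (M^⊗4)[1][1] = 11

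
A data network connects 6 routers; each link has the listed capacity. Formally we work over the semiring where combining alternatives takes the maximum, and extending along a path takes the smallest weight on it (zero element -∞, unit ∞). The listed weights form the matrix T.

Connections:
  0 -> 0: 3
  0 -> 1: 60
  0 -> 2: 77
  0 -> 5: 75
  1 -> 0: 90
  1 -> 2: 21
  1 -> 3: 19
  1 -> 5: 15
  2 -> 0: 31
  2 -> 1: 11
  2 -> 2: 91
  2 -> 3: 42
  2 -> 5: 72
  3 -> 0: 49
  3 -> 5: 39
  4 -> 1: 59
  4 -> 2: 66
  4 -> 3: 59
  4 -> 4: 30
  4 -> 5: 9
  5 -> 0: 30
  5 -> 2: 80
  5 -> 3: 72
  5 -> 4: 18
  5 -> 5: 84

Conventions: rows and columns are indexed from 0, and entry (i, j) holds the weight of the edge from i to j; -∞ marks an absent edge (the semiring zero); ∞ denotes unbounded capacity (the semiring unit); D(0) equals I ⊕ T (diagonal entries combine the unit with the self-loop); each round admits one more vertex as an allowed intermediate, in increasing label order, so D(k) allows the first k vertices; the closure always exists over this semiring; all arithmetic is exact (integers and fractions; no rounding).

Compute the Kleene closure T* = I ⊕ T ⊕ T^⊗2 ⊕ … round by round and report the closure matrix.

D(0):
  [∞, 60, 77, -∞, -∞, 75]
  [90, ∞, 21, 19, -∞, 15]
  [31, 11, ∞, 42, -∞, 72]
  [49, -∞, -∞, ∞, -∞, 39]
  [-∞, 59, 66, 59, ∞, 9]
  [30, -∞, 80, 72, 18, ∞]
D(1):
  [∞, 60, 77, -∞, -∞, 75]
  [90, ∞, 77, 19, -∞, 75]
  [31, 31, ∞, 42, -∞, 72]
  [49, 49, 49, ∞, -∞, 49]
  [-∞, 59, 66, 59, ∞, 9]
  [30, 30, 80, 72, 18, ∞]
D(2):
  [∞, 60, 77, 19, -∞, 75]
  [90, ∞, 77, 19, -∞, 75]
  [31, 31, ∞, 42, -∞, 72]
  [49, 49, 49, ∞, -∞, 49]
  [59, 59, 66, 59, ∞, 59]
  [30, 30, 80, 72, 18, ∞]
D(3):
  [∞, 60, 77, 42, -∞, 75]
  [90, ∞, 77, 42, -∞, 75]
  [31, 31, ∞, 42, -∞, 72]
  [49, 49, 49, ∞, -∞, 49]
  [59, 59, 66, 59, ∞, 66]
  [31, 31, 80, 72, 18, ∞]
D(4):
  [∞, 60, 77, 42, -∞, 75]
  [90, ∞, 77, 42, -∞, 75]
  [42, 42, ∞, 42, -∞, 72]
  [49, 49, 49, ∞, -∞, 49]
  [59, 59, 66, 59, ∞, 66]
  [49, 49, 80, 72, 18, ∞]
D(5):
  [∞, 60, 77, 42, -∞, 75]
  [90, ∞, 77, 42, -∞, 75]
  [42, 42, ∞, 42, -∞, 72]
  [49, 49, 49, ∞, -∞, 49]
  [59, 59, 66, 59, ∞, 66]
  [49, 49, 80, 72, 18, ∞]
D(6):
  [∞, 60, 77, 72, 18, 75]
  [90, ∞, 77, 72, 18, 75]
  [49, 49, ∞, 72, 18, 72]
  [49, 49, 49, ∞, 18, 49]
  [59, 59, 66, 66, ∞, 66]
  [49, 49, 80, 72, 18, ∞]
Answer: T* = [[∞, 60, 77, 72, 18, 75], [90, ∞, 77, 72, 18, 75], [49, 49, ∞, 72, 18, 72], [49, 49, 49, ∞, 18, 49], [59, 59, 66, 66, ∞, 66], [49, 49, 80, 72, 18, ∞]]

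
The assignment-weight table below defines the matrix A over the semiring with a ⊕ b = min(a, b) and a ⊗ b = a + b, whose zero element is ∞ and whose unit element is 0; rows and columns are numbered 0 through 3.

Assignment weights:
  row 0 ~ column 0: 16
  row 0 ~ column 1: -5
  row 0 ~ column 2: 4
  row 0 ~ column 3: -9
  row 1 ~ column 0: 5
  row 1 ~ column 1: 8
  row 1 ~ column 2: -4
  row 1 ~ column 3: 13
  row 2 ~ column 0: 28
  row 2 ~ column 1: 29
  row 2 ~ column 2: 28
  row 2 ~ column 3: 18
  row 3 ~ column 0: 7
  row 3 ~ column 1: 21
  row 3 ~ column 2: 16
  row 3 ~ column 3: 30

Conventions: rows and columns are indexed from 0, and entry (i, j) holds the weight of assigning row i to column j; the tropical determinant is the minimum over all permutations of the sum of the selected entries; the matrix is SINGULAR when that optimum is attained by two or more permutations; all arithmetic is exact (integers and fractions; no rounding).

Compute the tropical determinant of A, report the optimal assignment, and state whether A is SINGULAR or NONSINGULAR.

σ = (0, 1, 2, 3): 16 + 8 + 28 + 30 = 82
σ = (0, 1, 3, 2): 16 + 8 + 18 + 16 = 58
σ = (0, 2, 1, 3): 16 + (-4) + 29 + 30 = 71
σ = (0, 2, 3, 1): 16 + (-4) + 18 + 21 = 51
σ = (0, 3, 1, 2): 16 + 13 + 29 + 16 = 74
σ = (0, 3, 2, 1): 16 + 13 + 28 + 21 = 78
σ = (1, 0, 2, 3): (-5) + 5 + 28 + 30 = 58
σ = (1, 0, 3, 2): (-5) + 5 + 18 + 16 = 34
σ = (1, 2, 0, 3): (-5) + (-4) + 28 + 30 = 49
σ = (1, 2, 3, 0): (-5) + (-4) + 18 + 7 = 16
σ = (1, 3, 0, 2): (-5) + 13 + 28 + 16 = 52
σ = (1, 3, 2, 0): (-5) + 13 + 28 + 7 = 43
σ = (2, 0, 1, 3): 4 + 5 + 29 + 30 = 68
σ = (2, 0, 3, 1): 4 + 5 + 18 + 21 = 48
σ = (2, 1, 0, 3): 4 + 8 + 28 + 30 = 70
σ = (2, 1, 3, 0): 4 + 8 + 18 + 7 = 37
σ = (2, 3, 0, 1): 4 + 13 + 28 + 21 = 66
σ = (2, 3, 1, 0): 4 + 13 + 29 + 7 = 53
σ = (3, 0, 1, 2): (-9) + 5 + 29 + 16 = 41
σ = (3, 0, 2, 1): (-9) + 5 + 28 + 21 = 45
σ = (3, 1, 0, 2): (-9) + 8 + 28 + 16 = 43
σ = (3, 1, 2, 0): (-9) + 8 + 28 + 7 = 34
σ = (3, 2, 0, 1): (-9) + (-4) + 28 + 21 = 36
σ = (3, 2, 1, 0): (-9) + (-4) + 29 + 7 = 23
Optimal value attained by: σ = (1, 2, 3, 0).
Answer: det⊕(A) = 16; verdict: NONSINGULAR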